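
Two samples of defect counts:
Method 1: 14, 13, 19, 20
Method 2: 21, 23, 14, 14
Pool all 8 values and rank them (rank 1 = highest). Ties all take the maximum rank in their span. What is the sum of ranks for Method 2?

Sorted (descending): 23, 21, 20, 19, 14, 14, 14, 13
The 3 values of 14 occupy positions 5–7 → each gets rank 7.
Method 2 values → pooled ranks: 21→2, 23→1, 14→7, 14→7
Rank sum = 2 + 1 + 7 + 7 = 17

17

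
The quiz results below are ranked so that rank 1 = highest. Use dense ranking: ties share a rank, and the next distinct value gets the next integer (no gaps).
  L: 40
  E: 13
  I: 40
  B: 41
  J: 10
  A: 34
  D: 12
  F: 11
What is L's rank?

Sorted (descending): 41, 40, 40, 34, 13, 12, 11, 10
The 2 values of 40 share dense rank 2.
Remaining distinct values take the next consecutive integers.
L has value 40 → rank 2.

2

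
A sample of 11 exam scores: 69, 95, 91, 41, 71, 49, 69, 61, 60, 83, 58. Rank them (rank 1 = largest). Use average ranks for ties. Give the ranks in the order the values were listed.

5.5, 1, 2, 11, 4, 10, 5.5, 7, 8, 3, 9

Sorted (descending): 95, 91, 83, 71, 69, 69, 61, 60, 58, 49, 41
The 2 values of 69 occupy positions 5–6 → average rank (5+6)/2 = 5.5.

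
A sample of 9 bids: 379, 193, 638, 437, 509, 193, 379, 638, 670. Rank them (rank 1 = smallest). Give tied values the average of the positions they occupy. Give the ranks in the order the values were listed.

3.5, 1.5, 7.5, 5, 6, 1.5, 3.5, 7.5, 9

Sorted (ascending): 193, 193, 379, 379, 437, 509, 638, 638, 670
The 2 values of 193 occupy positions 1–2 → average rank (1+2)/2 = 1.5.
The 2 values of 379 occupy positions 3–4 → average rank (3+4)/2 = 3.5.
The 2 values of 638 occupy positions 7–8 → average rank (7+8)/2 = 7.5.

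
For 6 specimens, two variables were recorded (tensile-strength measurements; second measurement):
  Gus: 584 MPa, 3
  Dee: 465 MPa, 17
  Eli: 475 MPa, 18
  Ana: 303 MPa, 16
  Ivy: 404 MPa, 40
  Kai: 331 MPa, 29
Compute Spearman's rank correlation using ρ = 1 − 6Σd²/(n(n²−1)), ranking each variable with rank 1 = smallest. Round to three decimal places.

-0.314

Ranks of variable 1: 6, 4, 5, 1, 3, 2
Ranks of variable 2: 1, 3, 4, 2, 6, 5
d = r₁ − r₂: 5, 1, 1, -1, -3, -3
d²: 25, 1, 1, 1, 9, 9; Σd² = 46
ρ = 1 − 6·46/(6·35) = 1 − 276/210 = -0.314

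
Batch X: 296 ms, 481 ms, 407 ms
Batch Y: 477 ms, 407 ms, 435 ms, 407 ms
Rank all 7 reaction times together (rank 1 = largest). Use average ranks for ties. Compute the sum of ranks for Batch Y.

15

Sorted (descending): 481, 477, 435, 407, 407, 407, 296
The 3 values of 407 occupy positions 4–6 → average rank 5.
Batch Y values → pooled ranks: 477→2, 407→5, 435→3, 407→5
Rank sum = 2 + 5 + 3 + 5 = 15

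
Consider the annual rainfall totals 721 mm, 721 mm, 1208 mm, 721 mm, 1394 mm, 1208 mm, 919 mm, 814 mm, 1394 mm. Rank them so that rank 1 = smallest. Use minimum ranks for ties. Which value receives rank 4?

814

Sorted (ascending): 721, 721, 721, 814, 919, 1208, 1208, 1394, 1394
The 3 values of 721 occupy positions 1–3 → each gets rank 1.
The 2 values of 1208 occupy positions 6–7 → each gets rank 6.
The 2 values of 1394 occupy positions 8–9 → each gets rank 8.
Rank 4 → value 814.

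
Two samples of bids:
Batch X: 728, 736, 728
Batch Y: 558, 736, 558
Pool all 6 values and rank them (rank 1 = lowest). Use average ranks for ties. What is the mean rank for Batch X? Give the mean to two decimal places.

4.17

Sorted (ascending): 558, 558, 728, 728, 736, 736
The 2 values of 558 occupy positions 1–2 → average rank (1+2)/2 = 1.5.
The 2 values of 728 occupy positions 3–4 → average rank (3+4)/2 = 3.5.
The 2 values of 736 occupy positions 5–6 → average rank (5+6)/2 = 5.5.
Batch X values → pooled ranks: 728→3.5, 736→5.5, 728→3.5
Mean rank = (3.5 + 5.5 + 3.5) / 3 = 4.17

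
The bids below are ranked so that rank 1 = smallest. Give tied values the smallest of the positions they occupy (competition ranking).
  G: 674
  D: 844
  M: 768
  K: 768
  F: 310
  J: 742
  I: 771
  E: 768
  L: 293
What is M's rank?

Sorted (ascending): 293, 310, 674, 742, 768, 768, 768, 771, 844
The 3 values of 768 occupy positions 5–7 → each gets rank 5.
M has value 768 → rank 5.

5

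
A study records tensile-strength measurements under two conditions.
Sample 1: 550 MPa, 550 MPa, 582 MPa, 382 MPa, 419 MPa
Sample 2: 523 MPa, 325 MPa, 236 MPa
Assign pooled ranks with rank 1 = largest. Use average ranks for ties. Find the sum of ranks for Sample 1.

17

Sorted (descending): 582, 550, 550, 523, 419, 382, 325, 236
The 2 values of 550 occupy positions 2–3 → average rank (2+3)/2 = 2.5.
Sample 1 values → pooled ranks: 550→2.5, 550→2.5, 582→1, 382→6, 419→5
Rank sum = 2.5 + 2.5 + 1 + 6 + 5 = 17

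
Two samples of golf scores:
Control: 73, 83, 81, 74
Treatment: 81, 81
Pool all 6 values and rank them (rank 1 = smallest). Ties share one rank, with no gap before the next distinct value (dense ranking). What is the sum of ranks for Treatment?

6

Sorted (ascending): 73, 74, 81, 81, 81, 83
The 3 values of 81 share dense rank 3.
Remaining distinct values take the next consecutive integers.
Treatment values → pooled ranks: 81→3, 81→3
Rank sum = 3 + 3 = 6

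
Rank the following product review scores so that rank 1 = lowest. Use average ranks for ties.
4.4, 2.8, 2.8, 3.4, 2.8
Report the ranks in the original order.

Sorted (ascending): 2.8, 2.8, 2.8, 3.4, 4.4
The 3 values of 2.8 occupy positions 1–3 → average rank 2.

5, 2, 2, 4, 2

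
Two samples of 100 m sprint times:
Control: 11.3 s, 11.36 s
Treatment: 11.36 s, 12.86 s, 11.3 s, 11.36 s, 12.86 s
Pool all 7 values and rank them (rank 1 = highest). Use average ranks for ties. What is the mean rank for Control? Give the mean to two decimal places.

Sorted (descending): 12.86, 12.86, 11.36, 11.36, 11.36, 11.3, 11.3
The 2 values of 12.86 occupy positions 1–2 → average rank (1+2)/2 = 1.5.
The 3 values of 11.36 occupy positions 3–5 → average rank 4.
The 2 values of 11.3 occupy positions 6–7 → average rank (6+7)/2 = 6.5.
Control values → pooled ranks: 11.3→6.5, 11.36→4
Mean rank = (6.5 + 4) / 2 = 5.25

5.25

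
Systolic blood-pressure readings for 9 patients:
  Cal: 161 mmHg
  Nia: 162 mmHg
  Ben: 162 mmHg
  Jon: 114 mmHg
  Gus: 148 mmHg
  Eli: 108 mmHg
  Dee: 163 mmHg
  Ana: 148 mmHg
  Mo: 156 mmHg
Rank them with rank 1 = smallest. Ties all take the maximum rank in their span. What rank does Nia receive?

8

Sorted (ascending): 108, 114, 148, 148, 156, 161, 162, 162, 163
The 2 values of 148 occupy positions 3–4 → each gets rank 4.
The 2 values of 162 occupy positions 7–8 → each gets rank 8.
Nia has value 162 mmHg → rank 8.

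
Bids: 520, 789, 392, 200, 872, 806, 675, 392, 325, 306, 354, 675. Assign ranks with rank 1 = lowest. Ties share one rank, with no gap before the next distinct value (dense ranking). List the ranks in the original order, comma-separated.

Sorted (ascending): 200, 306, 325, 354, 392, 392, 520, 675, 675, 789, 806, 872
The 2 values of 392 share dense rank 5.
The 2 values of 675 share dense rank 7.
Remaining distinct values take the next consecutive integers.

6, 8, 5, 1, 10, 9, 7, 5, 3, 2, 4, 7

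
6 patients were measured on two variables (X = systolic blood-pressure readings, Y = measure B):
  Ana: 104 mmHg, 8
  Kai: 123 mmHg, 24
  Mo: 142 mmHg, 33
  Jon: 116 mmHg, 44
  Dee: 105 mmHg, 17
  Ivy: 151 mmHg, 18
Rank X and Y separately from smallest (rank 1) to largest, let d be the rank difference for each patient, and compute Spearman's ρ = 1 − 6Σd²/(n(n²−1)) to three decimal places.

0.486

Ranks of variable 1: 1, 4, 5, 3, 2, 6
Ranks of variable 2: 1, 4, 5, 6, 2, 3
d = r₁ − r₂: 0, 0, 0, -3, 0, 3
d²: 0, 0, 0, 9, 0, 9; Σd² = 18
ρ = 1 − 6·18/(6·35) = 1 − 108/210 = 0.486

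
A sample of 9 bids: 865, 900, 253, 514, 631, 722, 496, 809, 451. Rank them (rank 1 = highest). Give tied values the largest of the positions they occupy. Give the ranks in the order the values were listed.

Sorted (descending): 900, 865, 809, 722, 631, 514, 496, 451, 253
No ties — each value takes its position as its rank.

2, 1, 9, 6, 5, 4, 7, 3, 8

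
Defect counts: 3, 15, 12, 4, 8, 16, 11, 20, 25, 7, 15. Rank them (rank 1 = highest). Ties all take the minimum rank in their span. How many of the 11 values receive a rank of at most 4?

Sorted (descending): 25, 20, 16, 15, 15, 12, 11, 8, 7, 4, 3
The 2 values of 15 occupy positions 4–5 → each gets rank 4.
Ranks ≤ 4: {1, 2, 3, 4, 4} → 5 values.

5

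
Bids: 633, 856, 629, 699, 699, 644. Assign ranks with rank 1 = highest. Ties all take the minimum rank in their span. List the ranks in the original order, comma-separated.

5, 1, 6, 2, 2, 4

Sorted (descending): 856, 699, 699, 644, 633, 629
The 2 values of 699 occupy positions 2–3 → each gets rank 2.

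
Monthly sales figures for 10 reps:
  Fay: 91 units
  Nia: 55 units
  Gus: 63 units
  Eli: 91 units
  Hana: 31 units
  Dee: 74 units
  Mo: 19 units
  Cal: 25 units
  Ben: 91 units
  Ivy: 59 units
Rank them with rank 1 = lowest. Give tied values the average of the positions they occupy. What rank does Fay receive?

Sorted (ascending): 19, 25, 31, 55, 59, 63, 74, 91, 91, 91
The 3 values of 91 occupy positions 8–10 → average rank 9.
Fay has value 91 units → rank 9.

9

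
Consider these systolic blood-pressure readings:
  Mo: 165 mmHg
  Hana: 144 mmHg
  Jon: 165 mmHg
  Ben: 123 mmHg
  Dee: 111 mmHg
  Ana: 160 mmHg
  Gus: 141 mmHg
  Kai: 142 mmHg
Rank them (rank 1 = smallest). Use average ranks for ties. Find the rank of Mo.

7.5

Sorted (ascending): 111, 123, 141, 142, 144, 160, 165, 165
The 2 values of 165 occupy positions 7–8 → average rank (7+8)/2 = 7.5.
Mo has value 165 mmHg → rank 7.5.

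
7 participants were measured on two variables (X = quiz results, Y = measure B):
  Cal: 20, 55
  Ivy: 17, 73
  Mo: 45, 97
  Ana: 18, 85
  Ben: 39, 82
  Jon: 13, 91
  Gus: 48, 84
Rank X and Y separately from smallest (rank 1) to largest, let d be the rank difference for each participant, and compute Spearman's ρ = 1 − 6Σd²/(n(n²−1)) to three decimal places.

0.071

Ranks of variable 1: 4, 2, 6, 3, 5, 1, 7
Ranks of variable 2: 1, 2, 7, 5, 3, 6, 4
d = r₁ − r₂: 3, 0, -1, -2, 2, -5, 3
d²: 9, 0, 1, 4, 4, 25, 9; Σd² = 52
ρ = 1 − 6·52/(7·48) = 1 − 312/336 = 0.071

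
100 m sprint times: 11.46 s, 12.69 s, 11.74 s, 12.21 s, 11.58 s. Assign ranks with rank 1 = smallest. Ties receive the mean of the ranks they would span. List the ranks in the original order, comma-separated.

Sorted (ascending): 11.46, 11.58, 11.74, 12.21, 12.69
No ties — each value takes its position as its rank.

1, 5, 3, 4, 2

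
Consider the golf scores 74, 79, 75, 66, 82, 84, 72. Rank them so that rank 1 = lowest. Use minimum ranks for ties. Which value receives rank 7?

84

Sorted (ascending): 66, 72, 74, 75, 79, 82, 84
No ties — each value takes its position as its rank.
Rank 7 → value 84.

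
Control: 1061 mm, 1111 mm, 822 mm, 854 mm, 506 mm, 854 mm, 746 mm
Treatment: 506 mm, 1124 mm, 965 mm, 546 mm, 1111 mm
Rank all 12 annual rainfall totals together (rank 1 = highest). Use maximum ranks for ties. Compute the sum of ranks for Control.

Sorted (descending): 1124, 1111, 1111, 1061, 965, 854, 854, 822, 746, 546, 506, 506
The 2 values of 1111 occupy positions 2–3 → each gets rank 3.
The 2 values of 854 occupy positions 6–7 → each gets rank 7.
The 2 values of 506 occupy positions 11–12 → each gets rank 12.
Control values → pooled ranks: 1061→4, 1111→3, 822→8, 854→7, 506→12, 854→7, 746→9
Rank sum = 4 + 3 + 8 + 7 + 12 + 7 + 9 = 50

50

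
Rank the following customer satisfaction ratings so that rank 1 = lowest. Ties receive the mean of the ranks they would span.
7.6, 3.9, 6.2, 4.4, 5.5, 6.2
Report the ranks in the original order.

Sorted (ascending): 3.9, 4.4, 5.5, 6.2, 6.2, 7.6
The 2 values of 6.2 occupy positions 4–5 → average rank (4+5)/2 = 4.5.

6, 1, 4.5, 2, 3, 4.5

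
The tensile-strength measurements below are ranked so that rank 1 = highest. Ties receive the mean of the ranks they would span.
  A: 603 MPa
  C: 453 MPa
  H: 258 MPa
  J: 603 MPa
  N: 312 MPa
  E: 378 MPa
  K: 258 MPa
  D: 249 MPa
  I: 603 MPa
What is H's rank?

Sorted (descending): 603, 603, 603, 453, 378, 312, 258, 258, 249
The 3 values of 603 occupy positions 1–3 → average rank 2.
The 2 values of 258 occupy positions 7–8 → average rank (7+8)/2 = 7.5.
H has value 258 MPa → rank 7.5.

7.5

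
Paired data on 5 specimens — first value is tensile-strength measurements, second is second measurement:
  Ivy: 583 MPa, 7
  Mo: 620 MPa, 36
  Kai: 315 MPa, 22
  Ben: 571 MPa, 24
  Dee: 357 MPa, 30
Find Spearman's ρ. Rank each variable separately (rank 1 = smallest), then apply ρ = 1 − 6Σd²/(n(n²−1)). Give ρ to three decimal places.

0.300

Ranks of variable 1: 4, 5, 1, 3, 2
Ranks of variable 2: 1, 5, 2, 3, 4
d = r₁ − r₂: 3, 0, -1, 0, -2
d²: 9, 0, 1, 0, 4; Σd² = 14
ρ = 1 − 6·14/(5·24) = 1 − 84/120 = 0.300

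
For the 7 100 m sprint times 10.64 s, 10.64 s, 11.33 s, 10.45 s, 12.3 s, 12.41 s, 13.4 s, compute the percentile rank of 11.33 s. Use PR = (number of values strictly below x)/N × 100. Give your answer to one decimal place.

42.9

N = 7.
Strictly below 11.33: 3. Equal to 11.33: 1.
PR = 3/7 × 100 = 42.9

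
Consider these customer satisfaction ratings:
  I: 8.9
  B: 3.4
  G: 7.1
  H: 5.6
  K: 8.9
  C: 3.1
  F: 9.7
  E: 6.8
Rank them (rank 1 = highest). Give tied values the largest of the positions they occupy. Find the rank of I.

3

Sorted (descending): 9.7, 8.9, 8.9, 7.1, 6.8, 5.6, 3.4, 3.1
The 2 values of 8.9 occupy positions 2–3 → each gets rank 3.
I has value 8.9 → rank 3.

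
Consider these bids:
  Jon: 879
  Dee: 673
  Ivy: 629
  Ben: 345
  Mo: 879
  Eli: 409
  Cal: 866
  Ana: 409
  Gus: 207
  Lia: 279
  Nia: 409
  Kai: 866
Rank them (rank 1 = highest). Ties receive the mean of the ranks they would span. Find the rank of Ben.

10

Sorted (descending): 879, 879, 866, 866, 673, 629, 409, 409, 409, 345, 279, 207
The 2 values of 879 occupy positions 1–2 → average rank (1+2)/2 = 1.5.
The 2 values of 866 occupy positions 3–4 → average rank (3+4)/2 = 3.5.
The 3 values of 409 occupy positions 7–9 → average rank 8.
Ben has value 345 → rank 10.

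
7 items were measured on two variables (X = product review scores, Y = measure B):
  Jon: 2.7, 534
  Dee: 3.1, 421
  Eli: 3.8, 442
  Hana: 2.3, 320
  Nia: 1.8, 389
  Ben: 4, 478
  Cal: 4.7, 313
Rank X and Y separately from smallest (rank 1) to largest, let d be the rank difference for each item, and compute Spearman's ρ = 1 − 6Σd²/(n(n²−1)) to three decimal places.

0.000

Ranks of variable 1: 3, 4, 5, 2, 1, 6, 7
Ranks of variable 2: 7, 4, 5, 2, 3, 6, 1
d = r₁ − r₂: -4, 0, 0, 0, -2, 0, 6
d²: 16, 0, 0, 0, 4, 0, 36; Σd² = 56
ρ = 1 − 6·56/(7·48) = 1 − 336/336 = 0.000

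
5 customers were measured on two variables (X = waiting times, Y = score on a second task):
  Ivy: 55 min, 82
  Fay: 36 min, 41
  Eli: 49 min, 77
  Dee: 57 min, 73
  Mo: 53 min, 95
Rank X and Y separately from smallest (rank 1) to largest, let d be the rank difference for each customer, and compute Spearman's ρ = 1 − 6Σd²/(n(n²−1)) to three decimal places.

Ranks of variable 1: 4, 1, 2, 5, 3
Ranks of variable 2: 4, 1, 3, 2, 5
d = r₁ − r₂: 0, 0, -1, 3, -2
d²: 0, 0, 1, 9, 4; Σd² = 14
ρ = 1 − 6·14/(5·24) = 1 − 84/120 = 0.300

0.300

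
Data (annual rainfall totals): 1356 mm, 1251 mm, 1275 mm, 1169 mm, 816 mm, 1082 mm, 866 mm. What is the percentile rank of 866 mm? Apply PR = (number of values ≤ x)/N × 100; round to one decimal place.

28.6

N = 7.
Strictly below 866: 1. Equal to 866: 1.
PR = 2/7 × 100 = 28.6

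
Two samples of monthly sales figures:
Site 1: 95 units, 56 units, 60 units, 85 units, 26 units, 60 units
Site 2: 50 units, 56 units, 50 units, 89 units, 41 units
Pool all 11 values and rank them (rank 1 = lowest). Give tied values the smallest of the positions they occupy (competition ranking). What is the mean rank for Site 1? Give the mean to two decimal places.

6.67

Sorted (ascending): 26, 41, 50, 50, 56, 56, 60, 60, 85, 89, 95
The 2 values of 50 occupy positions 3–4 → each gets rank 3.
The 2 values of 56 occupy positions 5–6 → each gets rank 5.
The 2 values of 60 occupy positions 7–8 → each gets rank 7.
Site 1 values → pooled ranks: 95→11, 56→5, 60→7, 85→9, 26→1, 60→7
Mean rank = (11 + 5 + 7 + 9 + 1 + 7) / 6 = 6.67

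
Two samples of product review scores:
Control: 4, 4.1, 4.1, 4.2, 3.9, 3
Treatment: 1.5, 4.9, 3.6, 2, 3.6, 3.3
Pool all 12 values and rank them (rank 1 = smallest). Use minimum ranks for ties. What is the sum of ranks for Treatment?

Sorted (ascending): 1.5, 2, 3, 3.3, 3.6, 3.6, 3.9, 4, 4.1, 4.1, 4.2, 4.9
The 2 values of 3.6 occupy positions 5–6 → each gets rank 5.
The 2 values of 4.1 occupy positions 9–10 → each gets rank 9.
Treatment values → pooled ranks: 1.5→1, 4.9→12, 3.6→5, 2→2, 3.6→5, 3.3→4
Rank sum = 1 + 12 + 5 + 2 + 5 + 4 = 29

29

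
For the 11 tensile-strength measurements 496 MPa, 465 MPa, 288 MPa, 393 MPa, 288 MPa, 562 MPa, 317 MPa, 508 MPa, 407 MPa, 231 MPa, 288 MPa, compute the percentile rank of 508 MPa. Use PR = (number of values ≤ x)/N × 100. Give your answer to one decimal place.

90.9

N = 11.
Strictly below 508: 9. Equal to 508: 1.
PR = 10/11 × 100 = 90.9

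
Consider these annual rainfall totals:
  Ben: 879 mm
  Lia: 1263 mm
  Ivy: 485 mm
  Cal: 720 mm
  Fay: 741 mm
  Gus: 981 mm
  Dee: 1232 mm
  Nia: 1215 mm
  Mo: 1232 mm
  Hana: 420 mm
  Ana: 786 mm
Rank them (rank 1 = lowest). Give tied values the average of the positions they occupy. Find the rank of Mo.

9.5

Sorted (ascending): 420, 485, 720, 741, 786, 879, 981, 1215, 1232, 1232, 1263
The 2 values of 1232 occupy positions 9–10 → average rank (9+10)/2 = 9.5.
Mo has value 1232 mm → rank 9.5.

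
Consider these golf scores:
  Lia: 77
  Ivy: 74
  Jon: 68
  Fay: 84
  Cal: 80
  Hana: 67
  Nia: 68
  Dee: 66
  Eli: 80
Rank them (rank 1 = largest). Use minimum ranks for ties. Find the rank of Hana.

8

Sorted (descending): 84, 80, 80, 77, 74, 68, 68, 67, 66
The 2 values of 80 occupy positions 2–3 → each gets rank 2.
The 2 values of 68 occupy positions 6–7 → each gets rank 6.
Hana has value 67 → rank 8.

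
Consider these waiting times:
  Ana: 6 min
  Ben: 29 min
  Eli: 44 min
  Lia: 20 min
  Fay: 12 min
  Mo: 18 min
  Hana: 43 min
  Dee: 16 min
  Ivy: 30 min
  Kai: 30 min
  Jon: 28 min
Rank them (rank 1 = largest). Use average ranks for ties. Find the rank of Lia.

7

Sorted (descending): 44, 43, 30, 30, 29, 28, 20, 18, 16, 12, 6
The 2 values of 30 occupy positions 3–4 → average rank (3+4)/2 = 3.5.
Lia has value 20 min → rank 7.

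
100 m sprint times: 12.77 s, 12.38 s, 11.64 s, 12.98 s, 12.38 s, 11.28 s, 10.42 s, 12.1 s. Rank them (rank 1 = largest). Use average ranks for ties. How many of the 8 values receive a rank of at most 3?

Sorted (descending): 12.98, 12.77, 12.38, 12.38, 12.1, 11.64, 11.28, 10.42
The 2 values of 12.38 occupy positions 3–4 → average rank (3+4)/2 = 3.5.
Ranks ≤ 3: {1, 2} → 2 values.

2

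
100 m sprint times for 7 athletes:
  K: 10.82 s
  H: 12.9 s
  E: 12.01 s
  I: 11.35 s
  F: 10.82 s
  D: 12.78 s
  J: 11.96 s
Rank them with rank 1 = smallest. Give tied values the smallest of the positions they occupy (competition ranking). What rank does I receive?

3

Sorted (ascending): 10.82, 10.82, 11.35, 11.96, 12.01, 12.78, 12.9
The 2 values of 10.82 occupy positions 1–2 → each gets rank 1.
I has value 11.35 s → rank 3.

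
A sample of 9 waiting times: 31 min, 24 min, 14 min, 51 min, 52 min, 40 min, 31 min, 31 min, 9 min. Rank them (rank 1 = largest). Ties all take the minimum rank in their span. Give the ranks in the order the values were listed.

4, 7, 8, 2, 1, 3, 4, 4, 9

Sorted (descending): 52, 51, 40, 31, 31, 31, 24, 14, 9
The 3 values of 31 occupy positions 4–6 → each gets rank 4.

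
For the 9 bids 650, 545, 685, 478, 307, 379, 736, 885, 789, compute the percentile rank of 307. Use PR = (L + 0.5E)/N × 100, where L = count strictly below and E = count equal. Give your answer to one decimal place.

N = 9.
Strictly below 307: 0. Equal to 307: 1.
PR = (0 + 0.5·1)/9 × 100 = 5.6

5.6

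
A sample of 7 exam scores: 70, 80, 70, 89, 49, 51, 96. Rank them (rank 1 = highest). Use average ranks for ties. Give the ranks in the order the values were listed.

4.5, 3, 4.5, 2, 7, 6, 1

Sorted (descending): 96, 89, 80, 70, 70, 51, 49
The 2 values of 70 occupy positions 4–5 → average rank (4+5)/2 = 4.5.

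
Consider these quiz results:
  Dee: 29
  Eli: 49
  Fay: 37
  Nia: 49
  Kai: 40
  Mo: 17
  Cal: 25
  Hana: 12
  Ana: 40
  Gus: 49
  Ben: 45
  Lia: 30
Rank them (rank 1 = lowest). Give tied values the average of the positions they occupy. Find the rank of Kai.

7.5

Sorted (ascending): 12, 17, 25, 29, 30, 37, 40, 40, 45, 49, 49, 49
The 2 values of 40 occupy positions 7–8 → average rank (7+8)/2 = 7.5.
The 3 values of 49 occupy positions 10–12 → average rank 11.
Kai has value 40 → rank 7.5.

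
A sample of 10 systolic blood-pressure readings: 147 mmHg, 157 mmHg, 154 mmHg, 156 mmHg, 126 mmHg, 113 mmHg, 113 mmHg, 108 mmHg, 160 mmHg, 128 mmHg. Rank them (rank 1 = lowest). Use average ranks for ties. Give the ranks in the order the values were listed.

Sorted (ascending): 108, 113, 113, 126, 128, 147, 154, 156, 157, 160
The 2 values of 113 occupy positions 2–3 → average rank (2+3)/2 = 2.5.

6, 9, 7, 8, 4, 2.5, 2.5, 1, 10, 5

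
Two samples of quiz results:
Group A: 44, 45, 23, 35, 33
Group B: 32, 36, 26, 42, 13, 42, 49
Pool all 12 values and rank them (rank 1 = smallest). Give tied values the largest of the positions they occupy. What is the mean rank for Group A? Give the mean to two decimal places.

Sorted (ascending): 13, 23, 26, 32, 33, 35, 36, 42, 42, 44, 45, 49
The 2 values of 42 occupy positions 8–9 → each gets rank 9.
Group A values → pooled ranks: 44→10, 45→11, 23→2, 35→6, 33→5
Mean rank = (10 + 11 + 2 + 6 + 5) / 5 = 6.80

6.80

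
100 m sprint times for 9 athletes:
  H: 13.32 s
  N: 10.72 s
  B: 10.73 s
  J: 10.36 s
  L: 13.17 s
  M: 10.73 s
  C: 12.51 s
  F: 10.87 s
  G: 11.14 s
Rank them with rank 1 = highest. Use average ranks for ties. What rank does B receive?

6.5

Sorted (descending): 13.32, 13.17, 12.51, 11.14, 10.87, 10.73, 10.73, 10.72, 10.36
The 2 values of 10.73 occupy positions 6–7 → average rank (6+7)/2 = 6.5.
B has value 10.73 s → rank 6.5.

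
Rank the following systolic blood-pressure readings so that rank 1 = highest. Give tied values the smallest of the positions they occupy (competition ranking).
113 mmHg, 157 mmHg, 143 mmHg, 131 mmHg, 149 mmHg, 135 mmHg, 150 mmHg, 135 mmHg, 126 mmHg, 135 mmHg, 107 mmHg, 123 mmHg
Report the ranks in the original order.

11, 1, 4, 8, 3, 5, 2, 5, 9, 5, 12, 10

Sorted (descending): 157, 150, 149, 143, 135, 135, 135, 131, 126, 123, 113, 107
The 3 values of 135 occupy positions 5–7 → each gets rank 5.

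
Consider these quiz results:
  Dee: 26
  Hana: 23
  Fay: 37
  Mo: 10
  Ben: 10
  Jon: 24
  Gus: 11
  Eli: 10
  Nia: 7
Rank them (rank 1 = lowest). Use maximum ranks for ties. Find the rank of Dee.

8

Sorted (ascending): 7, 10, 10, 10, 11, 23, 24, 26, 37
The 3 values of 10 occupy positions 2–4 → each gets rank 4.
Dee has value 26 → rank 8.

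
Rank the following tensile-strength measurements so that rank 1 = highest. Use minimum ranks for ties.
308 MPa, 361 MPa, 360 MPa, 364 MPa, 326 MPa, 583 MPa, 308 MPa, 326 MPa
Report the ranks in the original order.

7, 3, 4, 2, 5, 1, 7, 5

Sorted (descending): 583, 364, 361, 360, 326, 326, 308, 308
The 2 values of 326 occupy positions 5–6 → each gets rank 5.
The 2 values of 308 occupy positions 7–8 → each gets rank 7.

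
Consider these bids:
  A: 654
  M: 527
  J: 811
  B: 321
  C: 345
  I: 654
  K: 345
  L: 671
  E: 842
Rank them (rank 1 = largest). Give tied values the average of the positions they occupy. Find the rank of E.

Sorted (descending): 842, 811, 671, 654, 654, 527, 345, 345, 321
The 2 values of 654 occupy positions 4–5 → average rank (4+5)/2 = 4.5.
The 2 values of 345 occupy positions 7–8 → average rank (7+8)/2 = 7.5.
E has value 842 → rank 1.

1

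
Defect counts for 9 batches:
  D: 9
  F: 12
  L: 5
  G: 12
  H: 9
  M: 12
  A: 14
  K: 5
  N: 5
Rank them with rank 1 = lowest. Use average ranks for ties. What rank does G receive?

7

Sorted (ascending): 5, 5, 5, 9, 9, 12, 12, 12, 14
The 3 values of 5 occupy positions 1–3 → average rank 2.
The 2 values of 9 occupy positions 4–5 → average rank (4+5)/2 = 4.5.
The 3 values of 12 occupy positions 6–8 → average rank 7.
G has value 12 → rank 7.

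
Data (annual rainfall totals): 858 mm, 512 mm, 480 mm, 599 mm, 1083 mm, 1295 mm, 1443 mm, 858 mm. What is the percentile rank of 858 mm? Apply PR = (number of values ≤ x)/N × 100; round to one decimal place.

62.5

N = 8.
Strictly below 858: 3. Equal to 858: 2.
PR = 5/8 × 100 = 62.5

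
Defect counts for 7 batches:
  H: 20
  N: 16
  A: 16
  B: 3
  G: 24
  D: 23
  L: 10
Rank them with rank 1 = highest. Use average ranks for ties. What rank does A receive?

Sorted (descending): 24, 23, 20, 16, 16, 10, 3
The 2 values of 16 occupy positions 4–5 → average rank (4+5)/2 = 4.5.
A has value 16 → rank 4.5.

4.5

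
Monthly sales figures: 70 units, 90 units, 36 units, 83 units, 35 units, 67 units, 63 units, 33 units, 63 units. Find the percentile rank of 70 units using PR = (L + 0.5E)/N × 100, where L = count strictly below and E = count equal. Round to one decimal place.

72.2

N = 9.
Strictly below 70: 6. Equal to 70: 1.
PR = (6 + 0.5·1)/9 × 100 = 72.2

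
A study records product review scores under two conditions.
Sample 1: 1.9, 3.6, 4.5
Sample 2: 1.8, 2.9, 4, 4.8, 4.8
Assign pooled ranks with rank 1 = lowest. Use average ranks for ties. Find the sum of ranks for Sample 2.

Sorted (ascending): 1.8, 1.9, 2.9, 3.6, 4, 4.5, 4.8, 4.8
The 2 values of 4.8 occupy positions 7–8 → average rank (7+8)/2 = 7.5.
Sample 2 values → pooled ranks: 1.8→1, 2.9→3, 4→5, 4.8→7.5, 4.8→7.5
Rank sum = 1 + 3 + 5 + 7.5 + 7.5 = 24

24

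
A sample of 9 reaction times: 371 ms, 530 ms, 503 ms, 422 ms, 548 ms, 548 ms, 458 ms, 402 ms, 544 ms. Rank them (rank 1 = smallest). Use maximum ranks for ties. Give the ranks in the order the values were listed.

1, 6, 5, 3, 9, 9, 4, 2, 7

Sorted (ascending): 371, 402, 422, 458, 503, 530, 544, 548, 548
The 2 values of 548 occupy positions 8–9 → each gets rank 9.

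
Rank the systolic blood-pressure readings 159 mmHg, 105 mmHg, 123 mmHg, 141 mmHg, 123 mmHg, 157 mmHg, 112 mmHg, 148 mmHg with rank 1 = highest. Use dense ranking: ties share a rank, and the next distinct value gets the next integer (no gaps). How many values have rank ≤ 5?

Sorted (descending): 159, 157, 148, 141, 123, 123, 112, 105
The 2 values of 123 share dense rank 5.
Remaining distinct values take the next consecutive integers.
Ranks ≤ 5: {1, 2, 3, 4, 5, 5} → 6 values.

6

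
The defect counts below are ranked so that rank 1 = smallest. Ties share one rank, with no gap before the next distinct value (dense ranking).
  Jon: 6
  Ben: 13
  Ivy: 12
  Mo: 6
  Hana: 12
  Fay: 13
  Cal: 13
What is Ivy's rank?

2

Sorted (ascending): 6, 6, 12, 12, 13, 13, 13
The 2 values of 6 share dense rank 1.
The 2 values of 12 share dense rank 2.
The 3 values of 13 share dense rank 3.
Ivy has value 12 → rank 2.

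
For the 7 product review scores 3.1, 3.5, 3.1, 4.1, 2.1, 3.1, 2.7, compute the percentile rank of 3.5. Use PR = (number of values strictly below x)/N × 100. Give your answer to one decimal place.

N = 7.
Strictly below 3.5: 5. Equal to 3.5: 1.
PR = 5/7 × 100 = 71.4

71.4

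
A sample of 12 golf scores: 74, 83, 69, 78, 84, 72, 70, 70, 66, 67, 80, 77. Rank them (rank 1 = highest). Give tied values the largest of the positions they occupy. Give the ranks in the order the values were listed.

Sorted (descending): 84, 83, 80, 78, 77, 74, 72, 70, 70, 69, 67, 66
The 2 values of 70 occupy positions 8–9 → each gets rank 9.

6, 2, 10, 4, 1, 7, 9, 9, 12, 11, 3, 5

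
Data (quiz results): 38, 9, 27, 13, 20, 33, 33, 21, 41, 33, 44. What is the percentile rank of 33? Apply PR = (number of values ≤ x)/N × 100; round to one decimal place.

N = 11.
Strictly below 33: 5. Equal to 33: 3.
PR = 8/11 × 100 = 72.7

72.7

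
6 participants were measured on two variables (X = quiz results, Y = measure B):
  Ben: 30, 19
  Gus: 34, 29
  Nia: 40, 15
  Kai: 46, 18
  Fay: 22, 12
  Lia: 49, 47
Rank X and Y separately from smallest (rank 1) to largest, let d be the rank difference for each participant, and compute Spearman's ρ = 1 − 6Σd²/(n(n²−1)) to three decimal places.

0.543

Ranks of variable 1: 2, 3, 4, 5, 1, 6
Ranks of variable 2: 4, 5, 2, 3, 1, 6
d = r₁ − r₂: -2, -2, 2, 2, 0, 0
d²: 4, 4, 4, 4, 0, 0; Σd² = 16
ρ = 1 − 6·16/(6·35) = 1 − 96/210 = 0.543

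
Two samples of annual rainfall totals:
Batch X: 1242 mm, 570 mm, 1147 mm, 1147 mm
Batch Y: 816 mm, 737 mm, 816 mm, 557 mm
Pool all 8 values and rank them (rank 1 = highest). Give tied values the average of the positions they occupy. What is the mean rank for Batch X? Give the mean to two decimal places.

3.25

Sorted (descending): 1242, 1147, 1147, 816, 816, 737, 570, 557
The 2 values of 1147 occupy positions 2–3 → average rank (2+3)/2 = 2.5.
The 2 values of 816 occupy positions 4–5 → average rank (4+5)/2 = 4.5.
Batch X values → pooled ranks: 1242→1, 570→7, 1147→2.5, 1147→2.5
Mean rank = (1 + 7 + 2.5 + 2.5) / 4 = 3.25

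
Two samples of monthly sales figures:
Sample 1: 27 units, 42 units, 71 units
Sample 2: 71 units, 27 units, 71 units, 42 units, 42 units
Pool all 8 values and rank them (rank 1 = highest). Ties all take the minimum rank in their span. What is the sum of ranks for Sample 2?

17

Sorted (descending): 71, 71, 71, 42, 42, 42, 27, 27
The 3 values of 71 occupy positions 1–3 → each gets rank 1.
The 3 values of 42 occupy positions 4–6 → each gets rank 4.
The 2 values of 27 occupy positions 7–8 → each gets rank 7.
Sample 2 values → pooled ranks: 71→1, 27→7, 71→1, 42→4, 42→4
Rank sum = 1 + 7 + 1 + 4 + 4 = 17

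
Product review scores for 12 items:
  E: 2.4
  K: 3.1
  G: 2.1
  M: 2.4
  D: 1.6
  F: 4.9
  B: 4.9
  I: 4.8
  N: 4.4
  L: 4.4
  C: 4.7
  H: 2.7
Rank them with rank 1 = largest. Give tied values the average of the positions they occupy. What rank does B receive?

Sorted (descending): 4.9, 4.9, 4.8, 4.7, 4.4, 4.4, 3.1, 2.7, 2.4, 2.4, 2.1, 1.6
The 2 values of 4.9 occupy positions 1–2 → average rank (1+2)/2 = 1.5.
The 2 values of 4.4 occupy positions 5–6 → average rank (5+6)/2 = 5.5.
The 2 values of 2.4 occupy positions 9–10 → average rank (9+10)/2 = 9.5.
B has value 4.9 → rank 1.5.

1.5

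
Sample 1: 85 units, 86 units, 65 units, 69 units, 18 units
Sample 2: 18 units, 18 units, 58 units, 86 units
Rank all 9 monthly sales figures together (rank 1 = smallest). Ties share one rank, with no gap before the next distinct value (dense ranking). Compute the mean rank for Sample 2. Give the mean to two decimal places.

Sorted (ascending): 18, 18, 18, 58, 65, 69, 85, 86, 86
The 3 values of 18 share dense rank 1.
The 2 values of 86 share dense rank 6.
Remaining distinct values take the next consecutive integers.
Sample 2 values → pooled ranks: 18→1, 18→1, 58→2, 86→6
Mean rank = (1 + 1 + 2 + 6) / 4 = 2.50

2.50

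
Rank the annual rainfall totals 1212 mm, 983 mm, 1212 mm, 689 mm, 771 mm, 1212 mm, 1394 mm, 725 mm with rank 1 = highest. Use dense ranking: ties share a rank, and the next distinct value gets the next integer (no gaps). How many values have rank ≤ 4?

6

Sorted (descending): 1394, 1212, 1212, 1212, 983, 771, 725, 689
The 3 values of 1212 share dense rank 2.
Remaining distinct values take the next consecutive integers.
Ranks ≤ 4: {1, 2, 2, 2, 3, 4} → 6 values.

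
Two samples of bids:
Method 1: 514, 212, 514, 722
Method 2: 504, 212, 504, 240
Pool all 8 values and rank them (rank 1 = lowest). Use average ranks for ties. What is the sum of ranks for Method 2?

13.5

Sorted (ascending): 212, 212, 240, 504, 504, 514, 514, 722
The 2 values of 212 occupy positions 1–2 → average rank (1+2)/2 = 1.5.
The 2 values of 504 occupy positions 4–5 → average rank (4+5)/2 = 4.5.
The 2 values of 514 occupy positions 6–7 → average rank (6+7)/2 = 6.5.
Method 2 values → pooled ranks: 504→4.5, 212→1.5, 504→4.5, 240→3
Rank sum = 4.5 + 1.5 + 4.5 + 3 = 13.5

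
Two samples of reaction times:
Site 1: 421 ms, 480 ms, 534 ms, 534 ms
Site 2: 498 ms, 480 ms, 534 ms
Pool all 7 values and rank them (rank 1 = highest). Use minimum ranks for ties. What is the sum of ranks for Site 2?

Sorted (descending): 534, 534, 534, 498, 480, 480, 421
The 3 values of 534 occupy positions 1–3 → each gets rank 1.
The 2 values of 480 occupy positions 5–6 → each gets rank 5.
Site 2 values → pooled ranks: 498→4, 480→5, 534→1
Rank sum = 4 + 5 + 1 = 10

10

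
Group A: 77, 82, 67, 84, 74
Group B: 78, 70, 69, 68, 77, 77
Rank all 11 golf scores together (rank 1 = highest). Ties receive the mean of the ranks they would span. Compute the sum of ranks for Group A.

26

Sorted (descending): 84, 82, 78, 77, 77, 77, 74, 70, 69, 68, 67
The 3 values of 77 occupy positions 4–6 → average rank 5.
Group A values → pooled ranks: 77→5, 82→2, 67→11, 84→1, 74→7
Rank sum = 5 + 2 + 11 + 1 + 7 = 26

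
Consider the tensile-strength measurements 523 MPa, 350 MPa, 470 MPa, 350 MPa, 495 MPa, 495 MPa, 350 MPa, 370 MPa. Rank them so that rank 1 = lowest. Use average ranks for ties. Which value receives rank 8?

Sorted (ascending): 350, 350, 350, 370, 470, 495, 495, 523
The 3 values of 350 occupy positions 1–3 → average rank 2.
The 2 values of 495 occupy positions 6–7 → average rank (6+7)/2 = 6.5.
Rank 8 → value 523.

523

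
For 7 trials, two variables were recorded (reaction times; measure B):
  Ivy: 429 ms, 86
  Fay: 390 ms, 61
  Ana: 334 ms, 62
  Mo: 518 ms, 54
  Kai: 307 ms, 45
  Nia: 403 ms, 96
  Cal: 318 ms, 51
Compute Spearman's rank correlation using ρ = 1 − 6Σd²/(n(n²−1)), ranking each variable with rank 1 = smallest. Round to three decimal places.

Ranks of variable 1: 6, 4, 3, 7, 1, 5, 2
Ranks of variable 2: 6, 4, 5, 3, 1, 7, 2
d = r₁ − r₂: 0, 0, -2, 4, 0, -2, 0
d²: 0, 0, 4, 16, 0, 4, 0; Σd² = 24
ρ = 1 − 6·24/(7·48) = 1 − 144/336 = 0.571

0.571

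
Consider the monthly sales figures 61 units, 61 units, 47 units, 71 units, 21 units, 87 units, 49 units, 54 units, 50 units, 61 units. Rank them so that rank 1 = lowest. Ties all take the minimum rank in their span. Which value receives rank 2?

47

Sorted (ascending): 21, 47, 49, 50, 54, 61, 61, 61, 71, 87
The 3 values of 61 occupy positions 6–8 → each gets rank 6.
Rank 2 → value 47.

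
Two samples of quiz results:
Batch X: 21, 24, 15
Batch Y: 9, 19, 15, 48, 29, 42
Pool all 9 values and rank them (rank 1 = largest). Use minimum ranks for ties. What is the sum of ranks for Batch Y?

28

Sorted (descending): 48, 42, 29, 24, 21, 19, 15, 15, 9
The 2 values of 15 occupy positions 7–8 → each gets rank 7.
Batch Y values → pooled ranks: 9→9, 19→6, 15→7, 48→1, 29→3, 42→2
Rank sum = 9 + 6 + 7 + 1 + 3 + 2 = 28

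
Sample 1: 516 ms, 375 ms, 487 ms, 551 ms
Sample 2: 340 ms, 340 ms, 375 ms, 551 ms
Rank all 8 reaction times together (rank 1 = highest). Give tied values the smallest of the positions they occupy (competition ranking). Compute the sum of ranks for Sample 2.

20

Sorted (descending): 551, 551, 516, 487, 375, 375, 340, 340
The 2 values of 551 occupy positions 1–2 → each gets rank 1.
The 2 values of 375 occupy positions 5–6 → each gets rank 5.
The 2 values of 340 occupy positions 7–8 → each gets rank 7.
Sample 2 values → pooled ranks: 340→7, 340→7, 375→5, 551→1
Rank sum = 7 + 7 + 5 + 1 = 20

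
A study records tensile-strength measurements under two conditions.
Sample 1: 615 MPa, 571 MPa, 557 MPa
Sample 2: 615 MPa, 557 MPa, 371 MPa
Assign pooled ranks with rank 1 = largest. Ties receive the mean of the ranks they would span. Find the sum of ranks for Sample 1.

Sorted (descending): 615, 615, 571, 557, 557, 371
The 2 values of 615 occupy positions 1–2 → average rank (1+2)/2 = 1.5.
The 2 values of 557 occupy positions 4–5 → average rank (4+5)/2 = 4.5.
Sample 1 values → pooled ranks: 615→1.5, 571→3, 557→4.5
Rank sum = 1.5 + 3 + 4.5 = 9

9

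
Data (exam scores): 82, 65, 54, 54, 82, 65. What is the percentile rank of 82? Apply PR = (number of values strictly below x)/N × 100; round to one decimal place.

N = 6.
Strictly below 82: 4. Equal to 82: 2.
PR = 4/6 × 100 = 66.7

66.7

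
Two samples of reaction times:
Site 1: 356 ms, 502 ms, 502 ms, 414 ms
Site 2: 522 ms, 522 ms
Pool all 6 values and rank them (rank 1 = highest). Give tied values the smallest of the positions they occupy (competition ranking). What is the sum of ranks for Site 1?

Sorted (descending): 522, 522, 502, 502, 414, 356
The 2 values of 522 occupy positions 1–2 → each gets rank 1.
The 2 values of 502 occupy positions 3–4 → each gets rank 3.
Site 1 values → pooled ranks: 356→6, 502→3, 502→3, 414→5
Rank sum = 6 + 3 + 3 + 5 = 17

17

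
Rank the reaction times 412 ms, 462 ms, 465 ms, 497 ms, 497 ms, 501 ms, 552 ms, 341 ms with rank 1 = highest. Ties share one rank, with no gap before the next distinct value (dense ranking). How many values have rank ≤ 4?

Sorted (descending): 552, 501, 497, 497, 465, 462, 412, 341
The 2 values of 497 share dense rank 3.
Remaining distinct values take the next consecutive integers.
Ranks ≤ 4: {1, 2, 3, 3, 4} → 5 values.

5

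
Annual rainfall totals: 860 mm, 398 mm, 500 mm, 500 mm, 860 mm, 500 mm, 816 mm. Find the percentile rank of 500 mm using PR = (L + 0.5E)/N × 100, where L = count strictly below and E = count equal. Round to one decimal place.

N = 7.
Strictly below 500: 1. Equal to 500: 3.
PR = (1 + 0.5·3)/7 × 100 = 35.7

35.7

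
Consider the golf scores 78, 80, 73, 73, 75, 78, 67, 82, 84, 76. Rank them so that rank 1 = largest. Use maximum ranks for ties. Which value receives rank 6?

76

Sorted (descending): 84, 82, 80, 78, 78, 76, 75, 73, 73, 67
The 2 values of 78 occupy positions 4–5 → each gets rank 5.
The 2 values of 73 occupy positions 8–9 → each gets rank 9.
Rank 6 → value 76.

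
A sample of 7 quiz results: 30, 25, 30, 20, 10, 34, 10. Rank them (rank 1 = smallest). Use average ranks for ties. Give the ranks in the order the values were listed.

5.5, 4, 5.5, 3, 1.5, 7, 1.5

Sorted (ascending): 10, 10, 20, 25, 30, 30, 34
The 2 values of 10 occupy positions 1–2 → average rank (1+2)/2 = 1.5.
The 2 values of 30 occupy positions 5–6 → average rank (5+6)/2 = 5.5.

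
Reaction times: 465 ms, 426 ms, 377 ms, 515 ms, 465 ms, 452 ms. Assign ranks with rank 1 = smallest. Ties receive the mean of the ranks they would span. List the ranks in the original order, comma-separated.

Sorted (ascending): 377, 426, 452, 465, 465, 515
The 2 values of 465 occupy positions 4–5 → average rank (4+5)/2 = 4.5.

4.5, 2, 1, 6, 4.5, 3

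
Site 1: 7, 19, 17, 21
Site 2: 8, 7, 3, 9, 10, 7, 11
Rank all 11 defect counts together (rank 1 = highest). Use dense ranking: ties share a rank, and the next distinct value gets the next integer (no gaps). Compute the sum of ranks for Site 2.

47

Sorted (descending): 21, 19, 17, 11, 10, 9, 8, 7, 7, 7, 3
The 3 values of 7 share dense rank 8.
Remaining distinct values take the next consecutive integers.
Site 2 values → pooled ranks: 8→7, 7→8, 3→9, 9→6, 10→5, 7→8, 11→4
Rank sum = 7 + 8 + 9 + 6 + 5 + 8 + 4 = 47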